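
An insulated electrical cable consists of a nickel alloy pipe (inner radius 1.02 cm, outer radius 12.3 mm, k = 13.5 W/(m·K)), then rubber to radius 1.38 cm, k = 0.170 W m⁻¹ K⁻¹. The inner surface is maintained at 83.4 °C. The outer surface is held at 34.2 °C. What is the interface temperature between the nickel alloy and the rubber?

Treat each layer as a resistance in series:
  R'_nickel alloy = ln(0.0123/0.0102)/(2πk) = 0.1872/(2π·13.5) = 0.002207 m·K/W
  R'_rubber = ln(0.0138/0.0123)/(2πk) = 0.1151/(2π·0.170) = 0.1077 m·K/W
ΣR = 0.002207 + 0.1077 = 0.1099 m·K/W
Q' = ΔT/ΣR = (83.4 °C − 34.2 °C)/0.1099 = 447.7 W/m
From the inner boundary to the nickel alloy/rubber interface, ΣR_partial = 0.002207 m·K/W.
T_interface = T_in − Q'·ΣR_partial = 83.4 °C − (447.7)(0.002207) = 82.4 °C

T = 82.4 °C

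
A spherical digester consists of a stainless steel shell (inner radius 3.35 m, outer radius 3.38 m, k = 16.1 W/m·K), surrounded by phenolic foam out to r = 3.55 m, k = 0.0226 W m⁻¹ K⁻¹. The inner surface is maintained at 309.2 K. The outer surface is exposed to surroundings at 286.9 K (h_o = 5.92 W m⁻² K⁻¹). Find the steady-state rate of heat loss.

Resistance network (inner→outer):
  R_stainless steel = (1/3.35 − 1/3.38)/(4πk) = 0.002649/(4π·16.1) = 1.310×10^-5 K/W
  R_phenolic foam = (1/3.38 − 1/3.55)/(4πk) = 0.01417/(4π·0.0226) = 0.04989 K/W
  R_conv,out = 1/(4πr²h) = 1/(4π·3.55²·5.92) = 0.001067 K/W
ΣR = 1.310×10^-5 + 0.04989 + 0.001067 = 0.05097 K/W
Q = ΔT/ΣR = (309.2 K − 286.9 K)/0.05097 = 438 W

Q = 438 W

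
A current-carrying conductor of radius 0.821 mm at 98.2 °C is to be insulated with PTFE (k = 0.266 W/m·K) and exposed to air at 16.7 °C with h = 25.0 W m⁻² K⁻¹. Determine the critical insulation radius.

For a cylinder, r_cr = k_ins/h = 0.266/25.0 = 0.0106 m = 1.06 cm

r_cr = 1.06 cm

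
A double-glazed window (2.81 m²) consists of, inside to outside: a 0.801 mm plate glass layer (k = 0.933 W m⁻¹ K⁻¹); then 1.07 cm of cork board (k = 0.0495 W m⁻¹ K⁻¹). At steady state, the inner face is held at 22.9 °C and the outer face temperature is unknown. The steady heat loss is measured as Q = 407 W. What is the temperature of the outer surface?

T_out = -8.53 °C

Series resistances:
  R_plate glass = L/(kA) = 8.01×10^-4/(0.933·2.81) = 3.055×10^-4 K/W
  R_cork board = L/(kA) = 0.0107/(0.0495·2.81) = 0.07693 K/W
ΣR = 0.07723 K/W
ΔT = Q·ΣR = 407 × 0.07723 = 31.43 K
Heat flows outward, so T_out = T_in − ΔT = 22.9 − 31.43 = -8.53 °C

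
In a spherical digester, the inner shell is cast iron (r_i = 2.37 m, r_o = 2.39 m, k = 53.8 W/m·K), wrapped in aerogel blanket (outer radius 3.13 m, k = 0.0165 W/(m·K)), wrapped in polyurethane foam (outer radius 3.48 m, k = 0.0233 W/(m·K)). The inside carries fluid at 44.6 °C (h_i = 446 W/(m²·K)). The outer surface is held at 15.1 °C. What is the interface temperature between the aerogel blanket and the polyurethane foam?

T = 20.6 °C

Treat each layer as a resistance in series:
  R_conv,in = 1/(4πr²h) = 1/(4π·2.37²·446) = 3.177×10^-5 K/W
  R_cast iron = (1/2.37 − 1/2.39)/(4πk) = 0.003531/(4π·53.8) = 5.223×10^-6 K/W
  R_aerogel blanket = (1/2.39 − 1/3.13)/(4πk) = 0.09892/(4π·0.0165) = 0.4771 K/W
  R_polyurethane foam = (1/3.13 − 1/3.48)/(4πk) = 0.03213/(4π·0.0233) = 0.1097 K/W
ΣR = 3.177×10^-5 + 5.223×10^-6 + 0.4771 + 0.1097 = 0.5868 K/W
Q = ΔT/ΣR = (44.6 °C − 15.1 °C)/0.5868 = 50.27 W
From the inner boundary to the aerogel blanket/polyurethane foam interface, ΣR_partial = 0.4771 K/W.
T_interface = T_in − Q·ΣR_partial = 44.6 °C − (50.27)(0.4771) = 20.6 °C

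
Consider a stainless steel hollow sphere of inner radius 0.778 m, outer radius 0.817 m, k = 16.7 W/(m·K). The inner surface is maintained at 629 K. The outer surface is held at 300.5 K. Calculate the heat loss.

Q = 1.12×10^6 W

Q = 4πk·ΔT/(1/r₁ − 1/r₂) = 4π × 16.7 × 328.5 / (1/0.778 − 1/0.817) = 1.12×10^6 W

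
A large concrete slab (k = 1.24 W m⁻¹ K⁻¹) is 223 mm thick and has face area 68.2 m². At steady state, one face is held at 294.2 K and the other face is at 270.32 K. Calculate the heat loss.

Q = kA·ΔT/L = 1.24 × 68.2 × |294.2 K − 270.32 K| / 0.223 = 9060 W

Q = 9.06 kW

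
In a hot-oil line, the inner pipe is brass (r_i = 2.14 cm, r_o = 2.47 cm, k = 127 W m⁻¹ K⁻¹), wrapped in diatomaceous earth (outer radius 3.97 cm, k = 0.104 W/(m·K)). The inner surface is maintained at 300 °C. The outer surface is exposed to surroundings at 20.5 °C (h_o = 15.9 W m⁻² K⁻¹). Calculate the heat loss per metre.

Q' = 286 W/m

Resistance network (inner→outer):
  R'_brass = ln(0.0247/0.0214)/(2πk) = 0.1434/(2π·127) = 1.797×10^-4 m·K/W
  R'_diatomaceous earth = ln(0.0397/0.0247)/(2πk) = 0.4745/(2π·0.104) = 0.7262 m·K/W
  R'_conv,out = 1/(2πr h) = 1/(2π·0.0397·15.9) = 0.2521 m·K/W
ΣR = 1.797×10^-4 + 0.7262 + 0.2521 = 0.9785 m·K/W
Q' = ΔT/ΣR = (300 °C − 20.5 °C)/0.9785 = 286 W/m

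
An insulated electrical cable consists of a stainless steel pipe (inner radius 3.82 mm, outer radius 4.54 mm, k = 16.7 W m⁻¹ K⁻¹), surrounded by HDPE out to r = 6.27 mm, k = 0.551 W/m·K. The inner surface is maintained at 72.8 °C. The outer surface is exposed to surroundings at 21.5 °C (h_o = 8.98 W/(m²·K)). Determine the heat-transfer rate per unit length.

Series thermal resistances, inner to outer:
  R'_stainless steel = ln(0.00454/0.00382)/(2πk) = 0.1727/(2π·16.7) = 0.001646 m·K/W
  R'_HDPE = ln(0.00627/0.00454)/(2πk) = 0.3228/(2π·0.551) = 0.09325 m·K/W
  R'_conv,out = 1/(2πr h) = 1/(2π·0.00627·8.98) = 2.827 m·K/W
ΣR = 0.001646 + 0.09325 + 2.827 = 2.922 m·K/W
Q' = ΔT/ΣR = (72.8 °C − 21.5 °C)/2.922 = 17.6 W/m

Q' = 17.6 W/m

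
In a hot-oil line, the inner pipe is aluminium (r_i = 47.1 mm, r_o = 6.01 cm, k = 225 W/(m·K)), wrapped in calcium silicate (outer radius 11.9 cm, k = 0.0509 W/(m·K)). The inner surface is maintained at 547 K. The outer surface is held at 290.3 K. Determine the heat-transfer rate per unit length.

Q' = 120 W/m

Series thermal resistances, inner to outer:
  R'_aluminium = ln(0.0601/0.0471)/(2πk) = 0.2437/(2π·225) = 1.724×10^-4 m·K/W
  R'_calcium silicate = ln(0.119/0.0601)/(2πk) = 0.6831/(2π·0.0509) = 2.136 m·K/W
ΣR = 1.724×10^-4 + 2.136 = 2.136 m·K/W
Q' = ΔT/ΣR = (547 K − 290.3 K)/2.136 = 120 W/m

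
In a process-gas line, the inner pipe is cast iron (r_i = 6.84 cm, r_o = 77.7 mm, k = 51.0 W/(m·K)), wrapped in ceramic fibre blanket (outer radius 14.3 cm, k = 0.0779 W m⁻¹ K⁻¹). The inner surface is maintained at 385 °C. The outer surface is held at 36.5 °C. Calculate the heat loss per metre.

Treat each layer as a resistance in series:
  R'_cast iron = ln(0.0777/0.0684)/(2πk) = 0.1275/(2π·51.0) = 3.978×10^-4 m·K/W
  R'_ceramic fibre blanket = ln(0.143/0.0777)/(2πk) = 0.6100/(2π·0.0779) = 1.246 m·K/W
ΣR = 3.978×10^-4 + 1.246 = 1.246 m·K/W
Q' = ΔT/ΣR = (385 °C − 36.5 °C)/1.246 = 280 W/m

Q' = 280 W/m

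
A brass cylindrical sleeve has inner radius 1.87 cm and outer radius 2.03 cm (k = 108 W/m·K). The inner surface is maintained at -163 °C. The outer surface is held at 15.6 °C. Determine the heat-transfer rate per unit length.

Q' = 2πk·ΔT/ln(r₂/r₁) = 2π × 108 × 178.6 / ln(0.0203/0.0187) = 1.48×10^6 W/m

Q' = 1.48×10^6 W/m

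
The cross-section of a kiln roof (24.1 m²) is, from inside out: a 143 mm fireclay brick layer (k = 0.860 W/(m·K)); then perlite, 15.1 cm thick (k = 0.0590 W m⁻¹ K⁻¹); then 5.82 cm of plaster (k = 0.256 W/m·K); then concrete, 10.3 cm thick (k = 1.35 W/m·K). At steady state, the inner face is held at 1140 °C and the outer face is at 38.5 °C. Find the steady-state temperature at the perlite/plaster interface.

Series thermal resistances, inner to outer:
  R_fireclay brick = L/(kA) = 0.143/(0.860·24.1) = 0.006900 K/W
  R_perlite = L/(kA) = 0.151/(0.0590·24.1) = 0.1062 K/W
  R_plaster = L/(kA) = 0.0582/(0.256·24.1) = 0.009433 K/W
  R_concrete = L/(kA) = 0.103/(1.35·24.1) = 0.003166 K/W
ΣR = 0.006900 + 0.1062 + 0.009433 + 0.003166 = 0.1257 K/W
Q = ΔT/ΣR = (1140 °C − 38.5 °C)/0.1257 = 8763 W
From the inner boundary to the perlite/plaster interface, ΣR_partial = 0.1131 K/W.
T_interface = T_in − Q·ΣR_partial = 1140 °C − (8763)(0.1131) = 149 °C

T = 149 °C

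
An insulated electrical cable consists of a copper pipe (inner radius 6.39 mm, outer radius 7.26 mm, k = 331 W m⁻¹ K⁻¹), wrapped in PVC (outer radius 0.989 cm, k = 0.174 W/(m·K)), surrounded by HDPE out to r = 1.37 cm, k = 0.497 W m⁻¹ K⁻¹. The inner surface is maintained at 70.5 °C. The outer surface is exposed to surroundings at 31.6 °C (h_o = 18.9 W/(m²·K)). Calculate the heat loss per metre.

Q' = 38.8 W/m

Series thermal resistances, inner to outer:
  R'_copper = ln(0.00726/0.00639)/(2πk) = 0.1276/(2π·331) = 6.138×10^-5 m·K/W
  R'_PVC = ln(0.00989/0.00726)/(2πk) = 0.3091/(2π·0.174) = 0.2828 m·K/W
  R'_HDPE = ln(0.0137/0.00989)/(2πk) = 0.3259/(2π·0.497) = 0.1044 m·K/W
  R'_conv,out = 1/(2πr h) = 1/(2π·0.0137·18.9) = 0.6147 m·K/W
ΣR = 6.138×10^-5 + 0.2828 + 0.1044 + 0.6147 = 1.002 m·K/W
Q' = ΔT/ΣR = (70.5 °C − 31.6 °C)/1.002 = 38.8 W/m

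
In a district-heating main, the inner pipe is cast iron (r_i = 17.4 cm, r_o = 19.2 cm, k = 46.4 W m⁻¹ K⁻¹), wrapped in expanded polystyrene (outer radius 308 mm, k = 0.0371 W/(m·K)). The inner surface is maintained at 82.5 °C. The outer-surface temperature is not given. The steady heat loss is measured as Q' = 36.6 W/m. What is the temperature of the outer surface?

Sum the resistances:
  R'_cast iron = ln(0.192/0.174)/(2πk) = 0.09844/(2π·46.4) = 3.377×10^-4 m·K/W
  R'_expanded polystyrene = ln(0.308/0.192)/(2πk) = 0.4726/(2π·0.0371) = 2.027 m·K/W
ΣR = 2.028 m·K/W
ΔT = Q'·ΣR = 36.6 × 2.028 = 74.22 K
Heat flows outward, so T_out = T_in − ΔT = 82.5 − 74.22 = 8.28 °C

T_out = 8.28 °C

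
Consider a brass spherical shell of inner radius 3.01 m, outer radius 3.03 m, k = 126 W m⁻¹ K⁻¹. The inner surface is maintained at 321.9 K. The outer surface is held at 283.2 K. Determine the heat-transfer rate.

Q = 4πk·ΔT/(1/r₁ − 1/r₂) = 4π × 126 × 38.7 / (1/3.01 − 1/3.03) = 2.79×10^7 W

Q = 27900 kW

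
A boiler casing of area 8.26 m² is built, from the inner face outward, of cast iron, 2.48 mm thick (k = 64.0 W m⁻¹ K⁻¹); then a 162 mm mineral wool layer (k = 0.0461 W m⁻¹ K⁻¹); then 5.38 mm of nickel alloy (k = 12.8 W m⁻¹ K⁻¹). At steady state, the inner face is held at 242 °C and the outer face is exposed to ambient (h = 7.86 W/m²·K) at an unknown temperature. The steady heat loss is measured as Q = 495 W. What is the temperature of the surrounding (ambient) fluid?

T_out = 23.8 °C

Sum the resistances:
  R_cast iron = L/(kA) = 0.00248/(64.0·8.26) = 4.691×10^-6 K/W
  R_mineral wool = L/(kA) = 0.162/(0.0461·8.26) = 0.4254 K/W
  R_nickel alloy = L/(kA) = 0.00538/(12.8·8.26) = 5.089×10^-5 K/W
  R_conv,out = 1/(hA) = 1/(7.86·8.26) = 0.01540 K/W
ΣR = 0.4409 K/W
ΔT = Q·ΣR = 495 × 0.4409 = 218.2 K
Heat flows outward, so T_out = T_in − ΔT = 242 − 218.2 = 23.8 °C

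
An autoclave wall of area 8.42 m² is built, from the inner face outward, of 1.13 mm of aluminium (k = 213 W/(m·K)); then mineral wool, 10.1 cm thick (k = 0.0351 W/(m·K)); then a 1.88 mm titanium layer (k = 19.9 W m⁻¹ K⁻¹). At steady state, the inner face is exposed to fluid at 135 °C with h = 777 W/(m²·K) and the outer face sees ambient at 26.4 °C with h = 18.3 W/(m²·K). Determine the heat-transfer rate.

Q = 312 W

Treat each layer as a resistance in series:
  R_conv,in = 1/(hA) = 1/(777·8.42) = 1.529×10^-4 K/W
  R_aluminium = L/(kA) = 0.00113/(213·8.42) = 6.301×10^-7 K/W
  R_mineral wool = L/(kA) = 0.101/(0.0351·8.42) = 0.3417 K/W
  R_titanium = L/(kA) = 0.00188/(19.9·8.42) = 1.122×10^-5 K/W
  R_conv,out = 1/(hA) = 1/(18.3·8.42) = 0.006490 K/W
ΣR = 1.529×10^-4 + 6.301×10^-7 + 0.3417 + 1.122×10^-5 + 0.006490 = 0.3484 K/W
Q = ΔT/ΣR = (135 °C − 26.4 °C)/0.3484 = 312 W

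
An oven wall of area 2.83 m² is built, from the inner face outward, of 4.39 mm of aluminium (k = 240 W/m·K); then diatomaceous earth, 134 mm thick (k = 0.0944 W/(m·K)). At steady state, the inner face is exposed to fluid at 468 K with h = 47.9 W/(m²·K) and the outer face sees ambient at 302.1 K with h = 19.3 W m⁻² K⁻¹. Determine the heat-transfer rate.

Q = 315 W

Series thermal resistances, inner to outer:
  R_conv,in = 1/(hA) = 1/(47.9·2.83) = 0.007377 K/W
  R_aluminium = L/(kA) = 0.00439/(240·2.83) = 6.463×10^-6 K/W
  R_diatomaceous earth = L/(kA) = 0.134/(0.0944·2.83) = 0.5016 K/W
  R_conv,out = 1/(hA) = 1/(19.3·2.83) = 0.01831 K/W
ΣR = 0.007377 + 6.463×10^-6 + 0.5016 + 0.01831 = 0.5273 K/W
Q = ΔT/ΣR = (468 K − 302.1 K)/0.5273 = 315 W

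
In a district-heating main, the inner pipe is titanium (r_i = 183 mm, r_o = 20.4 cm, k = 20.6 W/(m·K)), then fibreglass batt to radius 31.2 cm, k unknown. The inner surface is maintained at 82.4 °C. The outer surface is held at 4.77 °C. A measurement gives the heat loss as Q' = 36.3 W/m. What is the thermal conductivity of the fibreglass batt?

ΣR = ΔT/Q' = |82.4 − 4.77|/36.3 = 2.139 m·K/W
Known resistances:
  R'_titanium = ln(0.204/0.183)/(2πk) = 0.1086/(2π·20.6) = 8.393×10^-4 m·K/W
R_fibreglass batt = ΣR − ΣR_known = 2.139 − 8.393×10^-4 = 2.138 m·K/W
ln(r₂/r₁)/(2πk) = 2.138 ⇒ k = 0.4249/(2π·2.138) = 0.0316 W/m·K

k = 0.0316 W/m·K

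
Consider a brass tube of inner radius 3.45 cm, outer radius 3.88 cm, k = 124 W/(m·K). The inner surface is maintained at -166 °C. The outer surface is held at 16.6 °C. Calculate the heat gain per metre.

Q' = 2πk·ΔT/ln(r₂/r₁) = 2π × 124 × 182.6 / ln(0.0388/0.0345) = 1.21×10^6 W/m

Q' = 1210 kW/m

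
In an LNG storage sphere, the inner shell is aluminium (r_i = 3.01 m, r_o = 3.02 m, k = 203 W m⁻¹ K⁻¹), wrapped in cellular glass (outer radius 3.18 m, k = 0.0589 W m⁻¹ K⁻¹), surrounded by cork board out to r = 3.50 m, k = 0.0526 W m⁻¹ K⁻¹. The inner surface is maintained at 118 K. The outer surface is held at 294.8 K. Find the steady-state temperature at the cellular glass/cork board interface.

T = 178.3 K

Resistance network (inner→outer):
  R_aluminium = (1/3.01 − 1/3.02)/(4πk) = 0.001100/(4π·203) = 4.312×10^-7 K/W
  R_cellular glass = (1/3.02 − 1/3.18)/(4πk) = 0.01666/(4π·0.0589) = 0.02251 K/W
  R_cork board = (1/3.18 − 1/3.50)/(4πk) = 0.02875/(4π·0.0526) = 0.04350 K/W
ΣR = 4.312×10^-7 + 0.02251 + 0.04350 = 0.06601 K/W
Q = ΔT/ΣR = (118 K − 294.8 K)/0.06601 = -2678 W
From the inner boundary to the cellular glass/cork board interface, ΣR_partial = 0.02251 K/W.
T_interface = T_in − Q·ΣR_partial = 118 K − (-2678)(0.02251) = 178.3 K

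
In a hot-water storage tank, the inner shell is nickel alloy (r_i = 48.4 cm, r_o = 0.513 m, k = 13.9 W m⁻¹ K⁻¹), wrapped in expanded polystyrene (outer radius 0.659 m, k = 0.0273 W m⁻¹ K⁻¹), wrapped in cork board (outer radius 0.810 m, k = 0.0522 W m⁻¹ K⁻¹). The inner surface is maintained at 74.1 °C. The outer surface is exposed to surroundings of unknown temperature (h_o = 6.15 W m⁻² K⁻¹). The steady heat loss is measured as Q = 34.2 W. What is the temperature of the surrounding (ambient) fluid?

T_out = 15.6 °C

Series resistances:
  R_nickel alloy = (1/0.484 − 1/0.513)/(4πk) = 0.1168/(4π·13.9) = 6.687×10^-4 K/W
  R_expanded polystyrene = (1/0.513 − 1/0.659)/(4πk) = 0.4319/(4π·0.0273) = 1.259 K/W
  R_cork board = (1/0.659 − 1/0.810)/(4πk) = 0.2829/(4π·0.0522) = 0.4312 K/W
  R_conv,out = 1/(4πr²h) = 1/(4π·0.810²·6.15) = 0.01972 K/W
ΣR = 1.710 K/W
ΔT = Q·ΣR = 34.2 × 1.710 = 58.48 K
Heat flows outward, so T_out = T_in − ΔT = 74.1 − 58.48 = 15.6 °C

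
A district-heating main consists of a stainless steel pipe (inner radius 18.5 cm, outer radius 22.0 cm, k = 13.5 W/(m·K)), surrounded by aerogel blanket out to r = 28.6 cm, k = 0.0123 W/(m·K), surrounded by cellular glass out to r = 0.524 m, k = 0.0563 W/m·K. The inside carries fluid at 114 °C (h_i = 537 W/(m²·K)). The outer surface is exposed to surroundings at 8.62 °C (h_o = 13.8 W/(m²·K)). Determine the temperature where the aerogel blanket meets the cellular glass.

T = 44.2 °C

Treat each layer as a resistance in series:
  R'_conv,in = 1/(2πr h) = 1/(2π·0.185·537) = 0.001602 m·K/W
  R'_stainless steel = ln(0.220/0.185)/(2πk) = 0.1733/(2π·13.5) = 0.002043 m·K/W
  R'_aerogel blanket = ln(0.286/0.220)/(2πk) = 0.2624/(2π·0.0123) = 3.395 m·K/W
  R'_cellular glass = ln(0.524/0.286)/(2πk) = 0.6055/(2π·0.0563) = 1.712 m·K/W
  R'_conv,out = 1/(2πr h) = 1/(2π·0.524·13.8) = 0.02201 m·K/W
ΣR = 0.001602 + 0.002043 + 3.395 + 1.712 + 0.02201 = 5.133 m·K/W
Q' = ΔT/ΣR = (114 °C − 8.62 °C)/5.133 = 20.53 W/m
From the inner boundary to the aerogel blanket/cellular glass interface, ΣR_partial = 3.399 m·K/W.
T_interface = T_in − Q'·ΣR_partial = 114 °C − (20.53)(3.399) = 44.2 °C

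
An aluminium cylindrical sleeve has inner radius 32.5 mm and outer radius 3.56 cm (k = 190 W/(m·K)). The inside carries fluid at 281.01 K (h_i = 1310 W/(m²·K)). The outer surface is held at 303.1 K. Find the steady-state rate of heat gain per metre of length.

Series thermal resistances, inner to outer:
  R'_conv,in = 1/(2πr h) = 1/(2π·0.0325·1310) = 0.003738 m·K/W
  R'_aluminium = ln(0.0356/0.0325)/(2πk) = 0.09111/(2π·190) = 7.632×10^-5 m·K/W
ΣR = 0.003738 + 7.632×10^-5 = 0.003814 m·K/W
Q' = ΔT/ΣR = (281.01 K − 303.1 K)/0.003814 = -5790 W/m
(Negative Q' ⇒ heat flows inward; heat gain = 5790 W/m.)

Q' = 5.79 kW/m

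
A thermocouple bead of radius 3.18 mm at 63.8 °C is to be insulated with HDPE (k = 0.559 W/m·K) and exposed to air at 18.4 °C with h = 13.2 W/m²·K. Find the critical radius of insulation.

For a sphere, r_cr = 2k_ins/h = 2·0.559/13.2 = 0.0847 m = 8.47 cm

r_cr = 8.47 cm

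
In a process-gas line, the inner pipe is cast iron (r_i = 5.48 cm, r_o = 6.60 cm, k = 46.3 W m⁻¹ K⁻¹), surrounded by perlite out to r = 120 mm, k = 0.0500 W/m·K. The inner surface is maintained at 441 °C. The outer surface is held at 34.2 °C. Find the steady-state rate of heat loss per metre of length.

Q' = 214 W/m

Treat each layer as a resistance in series:
  R'_cast iron = ln(0.0660/0.0548)/(2πk) = 0.1860/(2π·46.3) = 6.392×10^-4 m·K/W
  R'_perlite = ln(0.120/0.0660)/(2πk) = 0.5978/(2π·0.0500) = 1.903 m·K/W
ΣR = 6.392×10^-4 + 1.903 = 1.904 m·K/W
Q' = ΔT/ΣR = (441 °C − 34.2 °C)/1.904 = 214 W/m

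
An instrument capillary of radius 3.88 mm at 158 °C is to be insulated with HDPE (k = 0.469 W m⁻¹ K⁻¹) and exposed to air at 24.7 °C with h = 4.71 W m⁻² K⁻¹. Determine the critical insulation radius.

For a cylinder, r_cr = k_ins/h = 0.469/4.71 = 0.0996 m = 9.96 cm

r_cr = 9.96 cm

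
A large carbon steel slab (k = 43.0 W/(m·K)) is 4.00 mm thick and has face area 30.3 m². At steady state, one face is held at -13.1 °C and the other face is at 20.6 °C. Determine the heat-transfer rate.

Q = 11000 kW

Q = kA·ΔT/L = 43.0 × 30.3 × |-13.1 °C − 20.6 °C| / 0.00400 = 1.10×10^7 W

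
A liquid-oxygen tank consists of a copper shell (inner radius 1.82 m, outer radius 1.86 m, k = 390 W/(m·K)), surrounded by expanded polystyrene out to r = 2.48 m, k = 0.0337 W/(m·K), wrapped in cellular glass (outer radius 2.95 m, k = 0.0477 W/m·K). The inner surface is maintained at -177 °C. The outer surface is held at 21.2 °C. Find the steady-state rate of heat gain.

Series thermal resistances, inner to outer:
  R_copper = (1/1.82 − 1/1.86)/(4πk) = 0.01182/(4π·390) = 2.411×10^-6 K/W
  R_expanded polystyrene = (1/1.86 − 1/2.48)/(4πk) = 0.1344/(4π·0.0337) = 0.3174 K/W
  R_cellular glass = (1/2.48 − 1/2.95)/(4πk) = 0.06424/(4π·0.0477) = 0.1072 K/W
ΣR = 2.411×10^-6 + 0.3174 + 0.1072 = 0.4246 K/W
Q = ΔT/ΣR = (-177 °C − 21.2 °C)/0.4246 = -467 W
(Negative Q ⇒ heat flows inward; heat gain = 467 W.)

Q = 467 W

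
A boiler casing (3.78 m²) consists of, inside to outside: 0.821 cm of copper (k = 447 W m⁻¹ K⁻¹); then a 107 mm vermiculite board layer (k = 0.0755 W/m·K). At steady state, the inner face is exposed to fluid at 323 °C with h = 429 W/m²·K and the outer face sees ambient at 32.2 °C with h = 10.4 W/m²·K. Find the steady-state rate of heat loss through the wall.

Q = 725 W

Treat each layer as a resistance in series:
  R_conv,in = 1/(hA) = 1/(429·3.78) = 6.167×10^-4 K/W
  R_copper = L/(kA) = 0.00821/(447·3.78) = 4.859×10^-6 K/W
  R_vermiculite board = L/(kA) = 0.107/(0.0755·3.78) = 0.3749 K/W
  R_conv,out = 1/(hA) = 1/(10.4·3.78) = 0.02544 K/W
ΣR = 6.167×10^-4 + 4.859×10^-6 + 0.3749 + 0.02544 = 0.4010 K/W
Q = ΔT/ΣR = (323 °C − 32.2 °C)/0.4010 = 725 W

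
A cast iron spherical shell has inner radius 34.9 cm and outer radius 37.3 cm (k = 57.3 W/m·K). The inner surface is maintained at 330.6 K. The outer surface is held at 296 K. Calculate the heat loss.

Q = 4πk·ΔT/(1/r₁ − 1/r₂) = 4π × 57.3 × 34.6 / (1/0.349 − 1/0.373) = 1.35×10^5 W

Q = 135 kW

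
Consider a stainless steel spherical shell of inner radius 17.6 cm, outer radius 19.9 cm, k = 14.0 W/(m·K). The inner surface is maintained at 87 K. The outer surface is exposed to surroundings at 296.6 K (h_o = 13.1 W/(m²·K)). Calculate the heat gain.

Q = 1330 W

Resistance network (inner→outer):
  R_stainless steel = (1/0.176 − 1/0.199)/(4πk) = 0.6567/(4π·14.0) = 0.003733 K/W
  R_conv,out = 1/(4πr²h) = 1/(4π·0.199²·13.1) = 0.1534 K/W
ΣR = 0.003733 + 0.1534 = 0.1571 K/W
Q = ΔT/ΣR = (87 K − 296.6 K)/0.1571 = -1330 W
(Negative Q ⇒ heat flows inward; heat gain = 1330 W.)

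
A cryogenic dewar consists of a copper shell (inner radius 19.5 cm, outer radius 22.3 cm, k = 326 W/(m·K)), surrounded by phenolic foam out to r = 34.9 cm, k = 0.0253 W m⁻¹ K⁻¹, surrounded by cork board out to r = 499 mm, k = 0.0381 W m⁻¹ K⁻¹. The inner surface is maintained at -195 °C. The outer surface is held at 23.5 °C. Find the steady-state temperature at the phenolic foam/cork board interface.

T = -33.5 °C

Resistance network (inner→outer):
  R_copper = (1/0.195 − 1/0.223)/(4πk) = 0.6439/(4π·326) = 1.572×10^-4 K/W
  R_phenolic foam = (1/0.223 − 1/0.349)/(4πk) = 1.619/(4π·0.0253) = 5.092 K/W
  R_cork board = (1/0.349 − 1/0.499)/(4πk) = 0.8613/(4π·0.0381) = 1.799 K/W
ΣR = 1.572×10^-4 + 5.092 + 1.799 = 6.891 K/W
Q = ΔT/ΣR = (-195 °C − 23.5 °C)/6.891 = -31.71 W
From the inner boundary to the phenolic foam/cork board interface, ΣR_partial = 5.092 K/W.
T_interface = T_in − Q·ΣR_partial = -195 °C − (-31.71)(5.092) = -33.5 °C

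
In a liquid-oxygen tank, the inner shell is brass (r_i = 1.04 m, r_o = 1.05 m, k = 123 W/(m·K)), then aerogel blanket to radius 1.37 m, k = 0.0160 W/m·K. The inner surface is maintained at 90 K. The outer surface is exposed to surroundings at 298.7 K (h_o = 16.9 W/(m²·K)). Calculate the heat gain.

Q = 188 W

Treat each layer as a resistance in series:
  R_brass = (1/1.04 − 1/1.05)/(4πk) = 0.009158/(4π·123) = 5.925×10^-6 K/W
  R_aerogel blanket = (1/1.05 − 1/1.37)/(4πk) = 0.2225/(4π·0.0160) = 1.106 K/W
  R_conv,out = 1/(4πr²h) = 1/(4π·1.37²·16.9) = 0.002509 K/W
ΣR = 5.925×10^-6 + 1.106 + 0.002509 = 1.109 K/W
Q = ΔT/ΣR = (90 K − 298.7 K)/1.109 = -188 W
(Negative Q ⇒ heat flows inward; heat gain = 188 W.)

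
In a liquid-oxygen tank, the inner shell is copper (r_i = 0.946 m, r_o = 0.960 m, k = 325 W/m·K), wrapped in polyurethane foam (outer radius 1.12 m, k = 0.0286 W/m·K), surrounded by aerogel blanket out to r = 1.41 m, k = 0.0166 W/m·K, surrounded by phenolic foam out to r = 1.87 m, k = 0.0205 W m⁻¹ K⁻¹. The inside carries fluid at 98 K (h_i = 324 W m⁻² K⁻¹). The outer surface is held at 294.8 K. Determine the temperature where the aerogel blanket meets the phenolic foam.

T = 227.2 K

Series thermal resistances, inner to outer:
  R_conv,in = 1/(4πr²h) = 1/(4π·0.946²·324) = 2.744×10^-4 K/W
  R_copper = (1/0.946 − 1/0.960)/(4πk) = 0.01542/(4π·325) = 3.775×10^-6 K/W
  R_polyurethane foam = (1/0.960 − 1/1.12)/(4πk) = 0.1488/(4π·0.0286) = 0.4141 K/W
  R_aerogel blanket = (1/1.12 − 1/1.41)/(4πk) = 0.1836/(4π·0.0166) = 0.8803 K/W
  R_phenolic foam = (1/1.41 − 1/1.87)/(4πk) = 0.1745/(4π·0.0205) = 0.6772 K/W
ΣR = 2.744×10^-4 + 3.775×10^-6 + 0.4141 + 0.8803 + 0.6772 = 1.972 K/W
Q = ΔT/ΣR = (98 K − 294.8 K)/1.972 = -99.80 W
From the inner boundary to the aerogel blanket/phenolic foam interface, ΣR_partial = 1.295 K/W.
T_interface = T_in − Q·ΣR_partial = 98 K − (-99.80)(1.295) = 227.2 K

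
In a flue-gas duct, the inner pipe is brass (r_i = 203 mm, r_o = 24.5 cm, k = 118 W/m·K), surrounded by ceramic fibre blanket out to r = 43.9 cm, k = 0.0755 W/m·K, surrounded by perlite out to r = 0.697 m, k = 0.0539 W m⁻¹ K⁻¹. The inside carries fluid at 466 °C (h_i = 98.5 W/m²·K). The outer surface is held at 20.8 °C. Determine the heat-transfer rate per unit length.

Q' = 171 W/m

Series thermal resistances, inner to outer:
  R'_conv,in = 1/(2πr h) = 1/(2π·0.203·98.5) = 0.007960 m·K/W
  R'_brass = ln(0.245/0.203)/(2πk) = 0.1881/(2π·118) = 2.536×10^-4 m·K/W
  R'_ceramic fibre blanket = ln(0.439/0.245)/(2πk) = 0.5832/(2π·0.0755) = 1.229 m·K/W
  R'_perlite = ln(0.697/0.439)/(2πk) = 0.4623/(2π·0.0539) = 1.365 m·K/W
ΣR = 0.007960 + 2.536×10^-4 + 1.229 + 1.365 = 2.602 m·K/W
Q' = ΔT/ΣR = (466 °C − 20.8 °C)/2.602 = 171 W/m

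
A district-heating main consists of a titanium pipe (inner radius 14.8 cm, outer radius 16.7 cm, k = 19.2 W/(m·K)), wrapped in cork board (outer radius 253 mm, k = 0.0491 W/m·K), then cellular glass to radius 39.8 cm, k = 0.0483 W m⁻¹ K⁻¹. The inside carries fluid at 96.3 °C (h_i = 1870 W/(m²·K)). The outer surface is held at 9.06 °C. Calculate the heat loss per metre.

Series thermal resistances, inner to outer:
  R'_conv,in = 1/(2πr h) = 1/(2π·0.148·1870) = 5.751×10^-4 m·K/W
  R'_titanium = ln(0.167/0.148)/(2πk) = 0.1208/(2π·19.2) = 0.001001 m·K/W
  R'_cork board = ln(0.253/0.167)/(2πk) = 0.4154/(2π·0.0491) = 1.346 m·K/W
  R'_cellular glass = ln(0.398/0.253)/(2πk) = 0.4531/(2π·0.0483) = 1.493 m·K/W
ΣR = 5.751×10^-4 + 0.001001 + 1.346 + 1.493 = 2.841 m·K/W
Q' = ΔT/ΣR = (96.3 °C − 9.06 °C)/2.841 = 30.7 W/m

Q' = 30.7 W/m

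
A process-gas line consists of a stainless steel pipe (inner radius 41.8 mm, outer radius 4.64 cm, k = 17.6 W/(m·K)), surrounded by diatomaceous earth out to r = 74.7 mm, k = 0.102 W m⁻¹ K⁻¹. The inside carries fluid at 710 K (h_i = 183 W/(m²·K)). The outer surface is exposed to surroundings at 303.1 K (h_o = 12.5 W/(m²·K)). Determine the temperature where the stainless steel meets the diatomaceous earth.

T = 701 K

Treat each layer as a resistance in series:
  R'_conv,in = 1/(2πr h) = 1/(2π·0.0418·183) = 0.02081 m·K/W
  R'_stainless steel = ln(0.0464/0.0418)/(2πk) = 0.1044/(2π·17.6) = 9.441×10^-4 m·K/W
  R'_diatomaceous earth = ln(0.0747/0.0464)/(2πk) = 0.4762/(2π·0.102) = 0.7430 m·K/W
  R'_conv,out = 1/(2πr h) = 1/(2π·0.0747·12.5) = 0.1704 m·K/W
ΣR = 0.02081 + 9.441×10^-4 + 0.7430 + 0.1704 = 0.9352 m·K/W
Q' = ΔT/ΣR = (710 K − 303.1 K)/0.9352 = 435.1 W/m
From the inner boundary to the stainless steel/diatomaceous earth interface, ΣR_partial = 0.02175 m·K/W.
T_interface = T_in − Q'·ΣR_partial = 710 K − (435.1)(0.02175) = 701 K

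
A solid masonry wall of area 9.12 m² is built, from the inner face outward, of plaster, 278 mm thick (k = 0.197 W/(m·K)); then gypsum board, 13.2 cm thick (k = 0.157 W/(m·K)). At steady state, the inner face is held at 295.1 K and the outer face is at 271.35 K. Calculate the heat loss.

Q = 96.2 W

Series thermal resistances, inner to outer:
  R_plaster = L/(kA) = 0.278/(0.197·9.12) = 0.1547 K/W
  R_gypsum board = L/(kA) = 0.132/(0.157·9.12) = 0.09219 K/W
ΣR = 0.1547 + 0.09219 = 0.2469 K/W
Q = ΔT/ΣR = (295.1 K − 271.35 K)/0.2469 = 96.2 W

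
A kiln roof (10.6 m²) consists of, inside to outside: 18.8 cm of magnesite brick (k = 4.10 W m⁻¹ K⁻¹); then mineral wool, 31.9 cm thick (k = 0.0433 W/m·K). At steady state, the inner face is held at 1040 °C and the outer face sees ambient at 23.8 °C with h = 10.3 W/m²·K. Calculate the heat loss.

Series thermal resistances, inner to outer:
  R_magnesite brick = L/(kA) = 0.188/(4.10·10.6) = 0.004326 K/W
  R_mineral wool = L/(kA) = 0.319/(0.0433·10.6) = 0.6950 K/W
  R_conv,out = 1/(hA) = 1/(10.3·10.6) = 0.009159 K/W
ΣR = 0.004326 + 0.6950 + 0.009159 = 0.7085 K/W
Q = ΔT/ΣR = (1040 °C − 23.8 °C)/0.7085 = 1430 W

Q = 1430 W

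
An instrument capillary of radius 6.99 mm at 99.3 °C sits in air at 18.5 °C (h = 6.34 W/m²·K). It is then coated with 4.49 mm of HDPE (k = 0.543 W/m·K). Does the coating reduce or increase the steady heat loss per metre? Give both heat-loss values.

Critical radius for a cylinder: r_cr = k/h = 0.0856 m = 8.56 cm.
Outer radius after coating: r₂ = 0.00699 + 0.00449 = 0.01148 m.
Since r₁ < r_cr and r₂ ≤ r_cr, the coating moves toward the maximum at r_cr — heat loss rises.
Bare: R = 1/(2πr₁h) = 3.591 m·K/W; Q = 80.8/3.591 = 22.5 W/m.
Coated: R = R_cond + R_conv = 2.332 m·K/W; Q = 80.8/2.332 = 34.6 W/m.

increases: 22.5 → 34.6 W/m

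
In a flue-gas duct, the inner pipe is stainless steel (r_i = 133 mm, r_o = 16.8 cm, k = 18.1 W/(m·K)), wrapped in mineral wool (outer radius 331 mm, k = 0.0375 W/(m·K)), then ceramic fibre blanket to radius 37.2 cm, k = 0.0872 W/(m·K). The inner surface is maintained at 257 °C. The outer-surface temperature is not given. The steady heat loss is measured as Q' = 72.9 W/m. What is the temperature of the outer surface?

T_out = 31.5 °C

Series resistances:
  R'_stainless steel = ln(0.168/0.133)/(2πk) = 0.2336/(2π·18.1) = 0.002054 m·K/W
  R'_mineral wool = ln(0.331/0.168)/(2πk) = 0.6782/(2π·0.0375) = 2.878 m·K/W
  R'_ceramic fibre blanket = ln(0.372/0.331)/(2πk) = 0.1168/(2π·0.0872) = 0.2131 m·K/W
ΣR = 3.093 m·K/W
ΔT = Q'·ΣR = 72.9 × 3.093 = 225.5 K
Heat flows outward, so T_out = T_in − ΔT = 257 − 225.5 = 31.5 °C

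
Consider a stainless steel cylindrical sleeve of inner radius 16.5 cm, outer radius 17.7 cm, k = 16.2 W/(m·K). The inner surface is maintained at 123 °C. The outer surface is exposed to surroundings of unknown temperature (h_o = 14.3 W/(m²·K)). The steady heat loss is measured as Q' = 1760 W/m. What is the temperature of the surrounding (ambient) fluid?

Sum the resistances:
  R'_stainless steel = ln(0.177/0.165)/(2πk) = 0.07020/(2π·16.2) = 6.897×10^-4 m·K/W
  R'_conv,out = 1/(2πr h) = 1/(2π·0.177·14.3) = 0.06288 m·K/W
ΣR = 0.06357 m·K/W
ΔT = Q'·ΣR = 1760 × 0.06357 = 111.9 K
Heat flows outward, so T_out = T_in − ΔT = 123 − 111.9 = 11.1 °C

T_out = 11.1 °C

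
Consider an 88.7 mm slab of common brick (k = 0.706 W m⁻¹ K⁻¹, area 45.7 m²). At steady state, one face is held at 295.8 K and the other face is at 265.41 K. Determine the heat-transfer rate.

Q = kA·ΔT/L = 0.706 × 45.7 × |295.8 K − 265.41 K| / 0.0887 = 11100 W

Q = 11100 W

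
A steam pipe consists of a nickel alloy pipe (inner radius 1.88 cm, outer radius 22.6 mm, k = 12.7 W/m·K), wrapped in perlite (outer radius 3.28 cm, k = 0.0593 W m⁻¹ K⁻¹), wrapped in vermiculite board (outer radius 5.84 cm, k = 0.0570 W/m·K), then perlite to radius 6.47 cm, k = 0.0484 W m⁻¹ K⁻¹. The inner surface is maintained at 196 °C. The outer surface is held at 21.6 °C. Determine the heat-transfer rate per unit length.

Q' = 59.1 W/m

Series thermal resistances, inner to outer:
  R'_nickel alloy = ln(0.0226/0.0188)/(2πk) = 0.1841/(2π·12.7) = 0.002307 m·K/W
  R'_perlite = ln(0.0328/0.0226)/(2πk) = 0.3725/(2π·0.0593) = 0.9997 m·K/W
  R'_vermiculite board = ln(0.0584/0.0328)/(2πk) = 0.5769/(2π·0.0570) = 1.611 m·K/W
  R'_perlite = ln(0.0647/0.0584)/(2πk) = 0.1024/(2π·0.0484) = 0.3369 m·K/W
ΣR = 0.002307 + 0.9997 + 1.611 + 0.3369 = 2.950 m·K/W
Q' = ΔT/ΣR = (196 °C − 21.6 °C)/2.950 = 59.1 W/m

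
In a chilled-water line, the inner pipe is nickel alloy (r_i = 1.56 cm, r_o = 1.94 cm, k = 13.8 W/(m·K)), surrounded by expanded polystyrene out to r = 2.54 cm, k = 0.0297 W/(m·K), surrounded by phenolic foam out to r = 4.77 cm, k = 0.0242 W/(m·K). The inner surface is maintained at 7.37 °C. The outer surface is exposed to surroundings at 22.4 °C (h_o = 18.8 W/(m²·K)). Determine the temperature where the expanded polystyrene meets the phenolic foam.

T = 11.1 °C

Treat each layer as a resistance in series:
  R'_nickel alloy = ln(0.0194/0.0156)/(2πk) = 0.2180/(2π·13.8) = 0.002514 m·K/W
  R'_expanded polystyrene = ln(0.0254/0.0194)/(2πk) = 0.2695/(2π·0.0297) = 1.444 m·K/W
  R'_phenolic foam = ln(0.0477/0.0254)/(2πk) = 0.6302/(2π·0.0242) = 4.144 m·K/W
  R'_conv,out = 1/(2πr h) = 1/(2π·0.0477·18.8) = 0.1775 m·K/W
ΣR = 0.002514 + 1.444 + 4.144 + 0.1775 = 5.768 m·K/W
Q' = ΔT/ΣR = (7.37 °C − 22.4 °C)/5.768 = -2.606 W/m
From the inner boundary to the expanded polystyrene/phenolic foam interface, ΣR_partial = 1.447 m·K/W.
T_interface = T_in − Q'·ΣR_partial = 7.37 °C − (-2.606)(1.447) = 11.1 °C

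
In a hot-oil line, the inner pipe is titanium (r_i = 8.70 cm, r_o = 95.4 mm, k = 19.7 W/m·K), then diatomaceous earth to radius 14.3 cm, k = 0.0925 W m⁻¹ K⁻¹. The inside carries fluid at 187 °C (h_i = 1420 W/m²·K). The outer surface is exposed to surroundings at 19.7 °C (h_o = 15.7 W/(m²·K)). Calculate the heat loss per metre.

Resistance network (inner→outer):
  R'_conv,in = 1/(2πr h) = 1/(2π·0.0870·1420) = 0.001288 m·K/W
  R'_titanium = ln(0.0954/0.0870)/(2πk) = 0.09217/(2π·19.7) = 7.446×10^-4 m·K/W
  R'_diatomaceous earth = ln(0.143/0.0954)/(2πk) = 0.4048/(2π·0.0925) = 0.6964 m·K/W
  R'_conv,out = 1/(2πr h) = 1/(2π·0.143·15.7) = 0.07089 m·K/W
ΣR = 0.001288 + 7.446×10^-4 + 0.6964 + 0.07089 = 0.7693 m·K/W
Q' = ΔT/ΣR = (187 °C − 19.7 °C)/0.7693 = 217 W/m

Q' = 217 W/m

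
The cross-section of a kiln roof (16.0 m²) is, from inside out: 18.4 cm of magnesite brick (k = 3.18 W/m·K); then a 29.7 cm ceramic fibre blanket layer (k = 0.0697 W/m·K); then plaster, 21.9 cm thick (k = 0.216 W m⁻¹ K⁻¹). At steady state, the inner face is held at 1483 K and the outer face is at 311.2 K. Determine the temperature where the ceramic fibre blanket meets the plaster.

Series thermal resistances, inner to outer:
  R_magnesite brick = L/(kA) = 0.184/(3.18·16.0) = 0.003616 K/W
  R_ceramic fibre blanket = L/(kA) = 0.297/(0.0697·16.0) = 0.2663 K/W
  R_plaster = L/(kA) = 0.219/(0.216·16.0) = 0.06337 K/W
ΣR = 0.003616 + 0.2663 + 0.06337 = 0.3333 K/W
Q = ΔT/ΣR = (1483 K − 311.2 K)/0.3333 = 3516 W
From the inner boundary to the ceramic fibre blanket/plaster interface, ΣR_partial = 0.2699 K/W.
T_interface = T_in − Q·ΣR_partial = 1483 K − (3516)(0.2699) = 534 K

T = 534 K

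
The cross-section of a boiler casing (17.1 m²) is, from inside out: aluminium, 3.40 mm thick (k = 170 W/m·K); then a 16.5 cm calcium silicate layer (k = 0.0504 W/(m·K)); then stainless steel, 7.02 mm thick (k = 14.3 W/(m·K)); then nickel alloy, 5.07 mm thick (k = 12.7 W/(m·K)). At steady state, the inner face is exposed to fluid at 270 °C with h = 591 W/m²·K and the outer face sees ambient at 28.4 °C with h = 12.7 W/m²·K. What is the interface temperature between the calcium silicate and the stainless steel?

T = 34.1 °C

Series thermal resistances, inner to outer:
  R_conv,in = 1/(hA) = 1/(591·17.1) = 9.895×10^-5 K/W
  R_aluminium = L/(kA) = 0.00340/(170·17.1) = 1.170×10^-6 K/W
  R_calcium silicate = L/(kA) = 0.165/(0.0504·17.1) = 0.1915 K/W
  R_stainless steel = L/(kA) = 0.00702/(14.3·17.1) = 2.871×10^-5 K/W
  R_nickel alloy = L/(kA) = 0.00507/(12.7·17.1) = 2.335×10^-5 K/W
  R_conv,out = 1/(hA) = 1/(12.7·17.1) = 0.004605 K/W
ΣR = 9.895×10^-5 + 1.170×10^-6 + 0.1915 + 2.871×10^-5 + 2.335×10^-5 + 0.004605 = 0.1963 K/W
Q = ΔT/ΣR = (270 °C − 28.4 °C)/0.1963 = 1231 W
From the inner boundary to the calcium silicate/stainless steel interface, ΣR_partial = 0.1916 K/W.
T_interface = T_in − Q·ΣR_partial = 270 °C − (1231)(0.1916) = 34.1 °C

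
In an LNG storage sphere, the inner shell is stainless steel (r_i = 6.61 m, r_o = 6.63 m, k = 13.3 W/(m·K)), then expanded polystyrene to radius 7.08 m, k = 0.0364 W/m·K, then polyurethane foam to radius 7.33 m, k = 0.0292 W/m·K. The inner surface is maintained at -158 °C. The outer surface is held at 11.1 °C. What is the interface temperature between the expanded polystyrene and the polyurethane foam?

T = -54.0 °C

Resistance network (inner→outer):
  R_stainless steel = (1/6.61 − 1/6.63)/(4πk) = 4.564×10^-4/(4π·13.3) = 2.731×10^-6 K/W
  R_expanded polystyrene = (1/6.63 − 1/7.08)/(4πk) = 0.009587/(4π·0.0364) = 0.02096 K/W
  R_polyurethane foam = (1/7.08 − 1/7.33)/(4πk) = 0.004817/(4π·0.0292) = 0.01313 K/W
ΣR = 2.731×10^-6 + 0.02096 + 0.01313 = 0.03409 K/W
Q = ΔT/ΣR = (-158 °C − 11.1 °C)/0.03409 = -4960 W
From the inner boundary to the expanded polystyrene/polyurethane foam interface, ΣR_partial = 0.02096 K/W.
T_interface = T_in − Q·ΣR_partial = -158 °C − (-4960)(0.02096) = -54.0 °C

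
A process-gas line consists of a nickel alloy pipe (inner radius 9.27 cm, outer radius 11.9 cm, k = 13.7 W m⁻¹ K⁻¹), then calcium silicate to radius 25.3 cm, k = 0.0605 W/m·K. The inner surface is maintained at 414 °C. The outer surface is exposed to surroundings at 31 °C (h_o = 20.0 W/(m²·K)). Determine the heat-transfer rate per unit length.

Series thermal resistances, inner to outer:
  R'_nickel alloy = ln(0.119/0.0927)/(2πk) = 0.2498/(2π·13.7) = 0.002901 m·K/W
  R'_calcium silicate = ln(0.253/0.119)/(2πk) = 0.7543/(2π·0.0605) = 1.984 m·K/W
  R'_conv,out = 1/(2πr h) = 1/(2π·0.253·20.0) = 0.03145 m·K/W
ΣR = 0.002901 + 1.984 + 0.03145 = 2.018 m·K/W
Q' = ΔT/ΣR = (414 °C − 31 °C)/2.018 = 190 W/m

Q' = 190 W/m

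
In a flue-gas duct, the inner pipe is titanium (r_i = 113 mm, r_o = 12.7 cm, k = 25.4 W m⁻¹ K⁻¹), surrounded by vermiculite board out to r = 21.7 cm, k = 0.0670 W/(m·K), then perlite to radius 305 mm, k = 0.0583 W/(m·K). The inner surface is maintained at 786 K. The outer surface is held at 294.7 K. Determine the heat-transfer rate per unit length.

Q' = 223 W/m

Series thermal resistances, inner to outer:
  R'_titanium = ln(0.127/0.113)/(2πk) = 0.1168/(2π·25.4) = 7.319×10^-4 m·K/W
  R'_vermiculite board = ln(0.217/0.127)/(2πk) = 0.5357/(2π·0.0670) = 1.273 m·K/W
  R'_perlite = ln(0.305/0.217)/(2πk) = 0.3404/(2π·0.0583) = 0.9293 m·K/W
ΣR = 7.319×10^-4 + 1.273 + 0.9293 = 2.203 m·K/W
Q' = ΔT/ΣR = (786 K − 294.7 K)/2.203 = 223 W/m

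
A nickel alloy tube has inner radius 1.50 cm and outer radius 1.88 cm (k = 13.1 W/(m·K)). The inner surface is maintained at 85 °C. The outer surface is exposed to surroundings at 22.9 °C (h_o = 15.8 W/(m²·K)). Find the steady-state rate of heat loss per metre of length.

Q' = 115 W/m

Series thermal resistances, inner to outer:
  R'_nickel alloy = ln(0.0188/0.0150)/(2πk) = 0.2258/(2π·13.1) = 0.002743 m·K/W
  R'_conv,out = 1/(2πr h) = 1/(2π·0.0188·15.8) = 0.5358 m·K/W
ΣR = 0.002743 + 0.5358 = 0.5385 m·K/W
Q' = ΔT/ΣR = (85 °C − 22.9 °C)/0.5385 = 115 W/m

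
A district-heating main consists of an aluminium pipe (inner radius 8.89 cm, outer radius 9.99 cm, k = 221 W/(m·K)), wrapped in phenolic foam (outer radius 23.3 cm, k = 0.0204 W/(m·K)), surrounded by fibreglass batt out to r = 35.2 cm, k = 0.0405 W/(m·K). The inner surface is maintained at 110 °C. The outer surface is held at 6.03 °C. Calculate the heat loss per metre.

Resistance network (inner→outer):
  R'_aluminium = ln(0.0999/0.0889)/(2πk) = 0.1167/(2π·221) = 8.401×10^-5 m·K/W
  R'_phenolic foam = ln(0.233/0.0999)/(2πk) = 0.8469/(2π·0.0204) = 6.607 m·K/W
  R'_fibreglass batt = ln(0.352/0.233)/(2πk) = 0.4126/(2π·0.0405) = 1.621 m·K/W
ΣR = 8.401×10^-5 + 6.607 + 1.621 = 8.228 m·K/W
Q' = ΔT/ΣR = (110 °C − 6.03 °C)/8.228 = 12.6 W/m

Q' = 12.6 W/m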